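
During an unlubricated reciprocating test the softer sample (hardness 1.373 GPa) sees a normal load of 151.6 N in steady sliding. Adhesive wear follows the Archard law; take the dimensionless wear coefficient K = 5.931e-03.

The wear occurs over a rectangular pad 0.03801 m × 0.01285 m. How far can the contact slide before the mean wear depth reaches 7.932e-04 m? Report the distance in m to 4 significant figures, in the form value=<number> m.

Intermediate values appear rounded — the algebra runs at full precision. Rounded once at the end: 4 significant digits.
Hardness H = 1.373 GPa = 1.373e+09 Pa.
Contact area A = 0.03801 m × 0.01285 m = 4.884e-04 m².
SI base units throughout: W = 151.6 N, H = 1.373e+09 Pa, K = 5.931e-03.
Limit volume V_lim = h_lim·A = 7.932e-04 · 4.884e-04 = 3.874e-07 m³.
Sliding life L = V_lim·H/(K·W) = 3.874e-07 · 1.373e+09 / (5.931e-03 · 151.6) = 591.6 m.

value=591.6 m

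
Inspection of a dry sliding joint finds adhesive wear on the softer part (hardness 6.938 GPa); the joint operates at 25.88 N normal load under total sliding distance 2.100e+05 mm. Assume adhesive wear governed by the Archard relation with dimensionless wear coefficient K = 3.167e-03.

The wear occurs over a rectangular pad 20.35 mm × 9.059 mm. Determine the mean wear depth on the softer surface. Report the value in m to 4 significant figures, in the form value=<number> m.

Intermediates are printed rounded, and the computation carries exact precision — a lone final rounding: 4 significant digits.
Path length L = 2.100e+05 mm = 210.0 m.
Hardness H = 6.938 GPa = 6.938e+09 Pa.
Pad sides 20.35 mm × 9.059 mm = 0.02035 m × 0.009059 m. Contact area A = 0.02035 m × 0.009059 m = 1.844e-04 m².
SI base units throughout: W = 25.88 N, H = 6.938e+09 Pa, K = 3.167e-03.
Volume removed: V = K·W·L/H = 3.167e-03 · 25.88 · 210.0 / 6.938e+09 = 2.481e-09 m³.
Depth h = V/A = 2.481e-09 / 1.844e-04 = 1.346e-05 m.

value=1.346e-05 m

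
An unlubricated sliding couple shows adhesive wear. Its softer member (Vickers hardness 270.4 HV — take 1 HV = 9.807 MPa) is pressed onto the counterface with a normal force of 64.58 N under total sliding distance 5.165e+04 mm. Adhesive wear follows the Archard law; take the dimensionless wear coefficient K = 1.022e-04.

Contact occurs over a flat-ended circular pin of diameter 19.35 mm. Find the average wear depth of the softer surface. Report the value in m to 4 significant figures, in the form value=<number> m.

value=4.371e-07 m

Intermediate values are printed rounded; the algebra maintains full precision, and one final rounding: four significant digits.
Convert: Sliding distance L = 5.165e+04 mm = 51.65 m.
Convert: Hardness H = 270.4 HV × 9.807 MPa/HV = 2652 MPa = 2.652e+09 Pa.
Convert: Pin diameter d = 19.35 mm = 0.01935 m. Contact area A = π·d²/4 = π·(0.01935 m)²/4 = 2.941e-04 m².
In SI base units, W = 64.58 N, H = 2.652e+09 Pa, K = 1.022e-04.
Apply Archard: V = K·W·L/H = 1.022e-04 · 64.58 · 51.65 / 2.652e+09 = 1.286e-10 m³.
Wear depth h = V/A = 1.286e-10 / 2.941e-04 = 4.371e-07 m.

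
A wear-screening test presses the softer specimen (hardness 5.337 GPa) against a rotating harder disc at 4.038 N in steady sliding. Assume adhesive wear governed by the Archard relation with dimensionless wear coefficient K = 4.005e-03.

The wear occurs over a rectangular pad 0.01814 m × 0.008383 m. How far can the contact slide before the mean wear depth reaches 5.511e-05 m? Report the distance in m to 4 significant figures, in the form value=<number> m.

Each operation carries full float precision — intermediates are printed rounded. Rounded once at the end to 4 significant figures.
Convert: Hardness H = 5.337 GPa = 5.337e+09 Pa.
Convert: Contact area A = 0.01814 m × 0.008383 m = 1.521e-04 m².
Expressed in SI base units: W = 4.038 N, H = 5.337e+09 Pa, K = 4.005e-03.
Permissible volume V_lim = h_lim·A = 5.511e-05 · 1.521e-04 = 8.380e-09 m³.
So the life L = V_lim·H/(K·W) = 8.380e-09 · 5.337e+09 / (4.005e-03 · 4.038) = 2766 m.

value=2766 m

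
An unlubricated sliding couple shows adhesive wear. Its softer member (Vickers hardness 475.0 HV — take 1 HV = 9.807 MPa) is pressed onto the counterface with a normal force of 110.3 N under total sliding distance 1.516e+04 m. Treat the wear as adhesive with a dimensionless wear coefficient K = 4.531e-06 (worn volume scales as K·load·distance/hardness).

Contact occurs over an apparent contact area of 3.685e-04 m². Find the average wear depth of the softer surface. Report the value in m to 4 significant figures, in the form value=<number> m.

Intermediate values are displayed rounded, and the algebra keeps exact precision; rounded once at the end to four significant figures.
Convert: Hardness H = 475.0 HV × 9.807 MPa/HV = 4658 MPa = 4.658e+09 Pa.
Restated in SI base units: W = 110.3 N, H = 4.658e+09 Pa, K = 4.531e-06.
Archard relation: V = K·W·L/H = 4.531e-06 · 110.3 · 1.516e+04 / 4.658e+09 = 1.626e-09 m³.
Wear depth h = V/A = 1.626e-09 / 3.685e-04 = 4.414e-06 m.

value=4.414e-06 m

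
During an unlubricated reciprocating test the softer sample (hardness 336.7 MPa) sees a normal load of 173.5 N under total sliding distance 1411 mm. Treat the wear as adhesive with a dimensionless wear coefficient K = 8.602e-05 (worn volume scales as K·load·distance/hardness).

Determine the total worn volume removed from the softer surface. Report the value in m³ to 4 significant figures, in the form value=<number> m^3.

The intermediates are displayed rounded — each operation maintains full float precision — one last rounding to four significant figures.
Path length L = 1411 mm = 1.411 m.
Hardness H = 336.7 MPa = 3.367e+08 Pa.
In SI base units, W = 173.5 N, H = 3.367e+08 Pa, K = 8.602e-05.
By Archard's law, V = K·W·L/H = 8.602e-05 · 173.5 · 1.411 / 3.367e+08 = 6.254e-11 m³.

value=6.254e-11 m^3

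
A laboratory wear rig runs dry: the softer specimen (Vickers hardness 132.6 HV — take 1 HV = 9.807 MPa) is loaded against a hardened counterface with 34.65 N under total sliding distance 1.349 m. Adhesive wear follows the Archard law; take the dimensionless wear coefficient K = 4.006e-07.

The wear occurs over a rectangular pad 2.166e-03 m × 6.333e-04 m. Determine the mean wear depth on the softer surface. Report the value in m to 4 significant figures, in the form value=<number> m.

The algebra holds full precision; intermediates appear rounded, and a lone final rounding, at 4 significant digits.
Convert: Hardness H = 132.6 HV × 9.807 MPa/HV = 1300 MPa = 1.300e+09 Pa.
Convert: Contact area A = 2.166e-03 m × 6.333e-04 m = 1.372e-06 m².
In SI base units: W = 34.65 N, H = 1.300e+09 Pa, K = 4.006e-07.
Archard volume V = K·W·L/H = 4.006e-07 · 34.65 · 1.349 / 1.300e+09 = 1.440e-14 m³.
Wear depth h = V/A = 1.440e-14 / 1.372e-06 = 1.050e-08 m.

value=1.050e-08 m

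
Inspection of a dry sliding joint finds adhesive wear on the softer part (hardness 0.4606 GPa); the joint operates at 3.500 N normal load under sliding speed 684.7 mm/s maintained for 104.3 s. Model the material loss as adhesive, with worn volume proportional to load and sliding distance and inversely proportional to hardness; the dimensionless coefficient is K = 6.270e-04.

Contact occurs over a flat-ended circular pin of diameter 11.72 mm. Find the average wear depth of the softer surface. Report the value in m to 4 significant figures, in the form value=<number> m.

Each operation keeps exact precision, and shown intermediates are rounded. Rounded once at the end, at four significant figures.
Convert: Sliding speed v = 684.7 mm/s = 0.6847 m/s. Sliding distance L = v·t = 0.6847 m/s × 104.3 s = 71.41 m.
Convert: Hardness H = 0.4606 GPa = 4.606e+08 Pa.
Convert: Pin diameter d = 11.72 mm = 0.01172 m. Contact area A = π·d²/4 = π·(0.01172 m)²/4 = 1.079e-04 m².
Expressed in SI base units: W = 3.500 N, H = 4.606e+08 Pa, K = 6.270e-04.
Apply Archard: V = K·W·L/H = 6.270e-04 · 3.500 · 71.41 / 4.606e+08 = 3.402e-10 m³.
Mean wear depth h = V/A = 3.402e-10 / 1.079e-04 = 3.154e-06 m.

value=3.154e-06 m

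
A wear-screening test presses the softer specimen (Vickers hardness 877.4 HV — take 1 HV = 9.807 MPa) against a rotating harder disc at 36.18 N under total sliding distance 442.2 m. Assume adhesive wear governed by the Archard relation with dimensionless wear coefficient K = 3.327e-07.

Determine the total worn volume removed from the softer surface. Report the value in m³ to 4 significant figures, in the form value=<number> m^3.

value=6.186e-13 m^3

The algebra maintains full precision. Intermediates are shown rounded, and one last rounding: 4 significant digits.
Hardness H = 877.4 HV × 9.807 MPa/HV = 8605 MPa = 8.605e+09 Pa.
In SI base units: W = 36.18 N, H = 8.605e+09 Pa, K = 3.327e-07.
By Archard's law, V = K·W·L/H = 3.327e-07 · 36.18 · 442.2 / 8.605e+09 = 6.186e-13 m³.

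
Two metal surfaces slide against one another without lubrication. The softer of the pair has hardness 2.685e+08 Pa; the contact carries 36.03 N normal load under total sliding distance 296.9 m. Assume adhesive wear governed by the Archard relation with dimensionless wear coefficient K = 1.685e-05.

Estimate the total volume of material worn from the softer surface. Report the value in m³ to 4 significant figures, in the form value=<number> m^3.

The algebra keeps full float precision — intermediates are printed rounded, and a lone final rounding: 4 significant figures.
In SI base units, W = 36.03 N, H = 2.685e+08 Pa, K = 1.685e-05.
Archard relation: V = K·W·L/H = 1.685e-05 · 36.03 · 296.9 / 2.685e+08 = 6.713e-10 m³.

value=6.713e-10 m^3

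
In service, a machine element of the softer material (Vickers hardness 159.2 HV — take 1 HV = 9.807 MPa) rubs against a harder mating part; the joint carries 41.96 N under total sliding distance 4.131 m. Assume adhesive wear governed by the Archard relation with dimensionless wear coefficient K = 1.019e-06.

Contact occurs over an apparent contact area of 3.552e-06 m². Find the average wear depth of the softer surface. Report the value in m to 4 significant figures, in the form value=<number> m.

Intermediate values are shown rounded, and the algebra maintains full precision; one final rounding, at 4 significant figures.
Hardness H = 159.2 HV × 9.807 MPa/HV = 1561 MPa = 1.561e+09 Pa.
Working in SI base units: W = 41.96 N, H = 1.561e+09 Pa, K = 1.019e-06.
Apply Archard: V = K·W·L/H = 1.019e-06 · 41.96 · 4.131 / 1.561e+09 = 1.131e-13 m³.
Depth of wear h = V/A = 1.131e-13 / 3.552e-06 = 3.185e-08 m.

value=3.185e-08 m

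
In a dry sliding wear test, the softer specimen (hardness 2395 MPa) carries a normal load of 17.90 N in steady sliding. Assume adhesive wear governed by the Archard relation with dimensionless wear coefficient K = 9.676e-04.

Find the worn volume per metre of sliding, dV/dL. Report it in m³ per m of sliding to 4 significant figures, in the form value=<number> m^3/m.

value=7.232e-12 m^3/m

All working math holds full precision; the intermediates are shown rounded; rounded just once: 4 significant digits.
Hardness H = 2395 MPa = 2.395e+09 Pa.
Collected in SI base units: W = 17.90 N, H = 2.395e+09 Pa, K = 9.676e-04.
Wear rate dV/dL = K·W/H: 9.676e-04 · 17.90 / 2.395e+09 = 7.232e-12 m³/m.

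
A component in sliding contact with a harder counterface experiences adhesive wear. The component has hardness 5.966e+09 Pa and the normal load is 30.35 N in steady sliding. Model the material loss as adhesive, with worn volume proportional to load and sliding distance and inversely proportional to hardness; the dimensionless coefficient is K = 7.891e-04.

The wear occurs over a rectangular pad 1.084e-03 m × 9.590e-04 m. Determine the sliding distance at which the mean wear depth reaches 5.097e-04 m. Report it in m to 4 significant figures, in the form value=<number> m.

Each operation runs at full precision; the intermediates are shown rounded, and rounded once at the end, at four significant figures.
Convert: Contact area A = 1.084e-03 m × 9.590e-04 m = 1.040e-06 m².
SI base units throughout: W = 30.35 N, H = 5.966e+09 Pa, K = 7.891e-04.
At the depth limit, V_lim = h_lim·A = 5.097e-04 · 1.040e-06 = 5.299e-10 m³.
Life L = V_lim·H/(K·W) = 5.299e-10 · 5.966e+09 / (7.891e-04 · 30.35) = 132.0 m.

value=132.0 m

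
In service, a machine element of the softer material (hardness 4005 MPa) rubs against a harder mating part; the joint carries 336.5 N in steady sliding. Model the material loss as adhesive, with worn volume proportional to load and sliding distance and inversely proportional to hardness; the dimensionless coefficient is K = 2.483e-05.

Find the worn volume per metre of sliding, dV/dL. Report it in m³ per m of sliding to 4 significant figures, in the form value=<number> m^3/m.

The computation keeps full precision; intermediate values appear rounded, and rounded once at the end: 4 significant digits.
Convert: Hardness H = 4005 MPa = 4.005e+09 Pa.
In SI base units: W = 336.5 N, H = 4.005e+09 Pa, K = 2.483e-05.
Rate of wear dV/dL = K·W/H, per unit distance: 2.483e-05 · 336.5 / 4.005e+09 = 2.086e-12 m³/m.

value=2.086e-12 m^3/m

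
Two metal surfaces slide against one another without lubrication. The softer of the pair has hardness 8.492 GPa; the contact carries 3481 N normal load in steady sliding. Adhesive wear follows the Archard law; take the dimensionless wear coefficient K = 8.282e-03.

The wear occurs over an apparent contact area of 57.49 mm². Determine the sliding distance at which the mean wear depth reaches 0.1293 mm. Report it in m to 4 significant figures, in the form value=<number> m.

Quoted intermediates are rounded, and each operation carries exact precision. Rounded once at the end: four significant digits.
Convert: Hardness H = 8.492 GPa = 8.492e+09 Pa.
Convert: Contact area A = 57.49 mm² = 5.749e-05 m².
Convert: Depth limit h_lim = 0.1293 mm = 1.293e-04 m.
In SI base units: W = 3481 N, H = 8.492e+09 Pa, K = 8.282e-03.
Volume at the limit: V_lim = h_lim·A = 1.293e-04 · 5.749e-05 = 7.433e-09 m³.
Sliding life L = V_lim·H/(K·W) = 7.433e-09 · 8.492e+09 / (8.282e-03 · 3481) = 2.190 m.

value=2.190 m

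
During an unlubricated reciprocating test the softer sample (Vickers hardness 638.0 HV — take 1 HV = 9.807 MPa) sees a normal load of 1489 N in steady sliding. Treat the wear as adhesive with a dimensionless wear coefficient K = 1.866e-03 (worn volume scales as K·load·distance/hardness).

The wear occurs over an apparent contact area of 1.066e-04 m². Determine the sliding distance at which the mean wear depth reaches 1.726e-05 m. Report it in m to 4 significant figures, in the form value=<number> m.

The computation carries full precision — intermediate values are printed rounded — rounded once at the end: four significant digits.
Hardness H = 638.0 HV × 9.807 MPa/HV = 6257 MPa = 6.257e+09 Pa.
As SI base values: W = 1489 N, H = 6.257e+09 Pa, K = 1.866e-03.
At the depth limit, V_lim = h_lim·A = 1.726e-05 · 1.066e-04 = 1.840e-09 m³.
Life L = V_lim·H/(K·W) = 1.840e-09 · 6.257e+09 / (1.866e-03 · 1489) = 4.143 m.

value=4.143 m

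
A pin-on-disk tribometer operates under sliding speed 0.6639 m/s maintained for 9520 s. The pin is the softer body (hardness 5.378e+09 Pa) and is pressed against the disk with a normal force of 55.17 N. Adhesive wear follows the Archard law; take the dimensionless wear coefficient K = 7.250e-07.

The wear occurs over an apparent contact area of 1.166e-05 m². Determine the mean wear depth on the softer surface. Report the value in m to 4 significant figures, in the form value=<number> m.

Intermediate values appear rounded. All working math runs at full float precision; one final rounding: 4 significant figures.
Sliding distance L = v·t = 0.6639 m/s × 9520 s = 6320 m.
In SI base units: W = 55.17 N, H = 5.378e+09 Pa, K = 7.250e-07.
By Archard's law, V = K·W·L/H = 7.250e-07 · 55.17 · 6320 / 5.378e+09 = 4.701e-11 m³.
Average depth h = V/A = 4.701e-11 / 1.166e-05 = 4.031e-06 m.

value=4.031e-06 m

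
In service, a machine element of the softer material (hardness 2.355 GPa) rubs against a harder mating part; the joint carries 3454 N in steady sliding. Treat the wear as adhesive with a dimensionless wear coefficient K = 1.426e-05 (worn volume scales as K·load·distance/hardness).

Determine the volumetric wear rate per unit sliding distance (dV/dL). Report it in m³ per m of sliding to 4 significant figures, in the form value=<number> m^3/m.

value=2.091e-11 m^3/m

Intermediates are displayed rounded — each operation keeps full float precision. Rounded once at the end: 4 significant digits.
Convert: Hardness H = 2.355 GPa = 2.355e+09 Pa.
In SI base units: W = 3454 N, H = 2.355e+09 Pa, K = 1.426e-05.
The wear rate dV/dL = K·W/H — distance-free: 1.426e-05 · 3454 / 2.355e+09 = 2.091e-11 m³/m.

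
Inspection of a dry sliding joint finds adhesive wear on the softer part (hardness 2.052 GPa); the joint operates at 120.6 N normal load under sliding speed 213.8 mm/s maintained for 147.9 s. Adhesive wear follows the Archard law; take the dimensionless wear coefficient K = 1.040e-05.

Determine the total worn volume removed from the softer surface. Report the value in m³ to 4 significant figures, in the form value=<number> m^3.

value=1.933e-11 m^3

Every step keeps full float precision, and quoted intermediates are rounded — rounded once at the end, at 4 significant figures.
Convert: Sliding speed v = 213.8 mm/s = 0.2138 m/s. Distance covered L = v·t = 0.2138 m/s × 147.9 s = 31.62 m.
Convert: Hardness H = 2.052 GPa = 2.052e+09 Pa.
In SI base units, W = 120.6 N, H = 2.052e+09 Pa, K = 1.040e-05.
Volume removed: V = K·W·L/H = 1.040e-05 · 120.6 · 31.62 / 2.052e+09 = 1.933e-11 m³.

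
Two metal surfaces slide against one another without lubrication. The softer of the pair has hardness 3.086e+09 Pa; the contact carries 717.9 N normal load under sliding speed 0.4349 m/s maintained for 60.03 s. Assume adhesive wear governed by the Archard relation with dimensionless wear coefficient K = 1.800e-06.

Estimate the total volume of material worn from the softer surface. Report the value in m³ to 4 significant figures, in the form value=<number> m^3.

Every step runs at full float precision, and intermediates appear rounded, and rounded just once, at 4 significant digits.
Convert: Total distance L = v·t = 0.4349 m/s × 60.03 s = 26.11 m.
In SI base units: W = 717.9 N, H = 3.086e+09 Pa, K = 1.800e-06.
Archard relation: V = K·W·L/H = 1.800e-06 · 717.9 · 26.11 / 3.086e+09 = 1.093e-11 m³.

value=1.093e-11 m^3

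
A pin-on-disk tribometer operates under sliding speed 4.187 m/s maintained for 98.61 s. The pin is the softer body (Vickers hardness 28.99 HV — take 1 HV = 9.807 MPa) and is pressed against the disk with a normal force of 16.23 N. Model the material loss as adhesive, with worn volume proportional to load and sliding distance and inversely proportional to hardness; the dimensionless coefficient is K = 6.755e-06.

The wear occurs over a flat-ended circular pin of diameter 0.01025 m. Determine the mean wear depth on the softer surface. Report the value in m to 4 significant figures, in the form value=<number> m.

value=1.930e-06 m

Each operation maintains full float precision — the intermediates appear rounded; a single final rounding, at four significant figures.
The distance L = v·t = 4.187 m/s × 98.61 s = 412.9 m.
Hardness H = 28.99 HV × 9.807 MPa/HV = 284.3 MPa = 2.843e+08 Pa.
Contact area A = π·d²/4 = π·(0.01025 m)²/4 = 8.252e-05 m².
Collected in SI base units: W = 16.23 N, H = 2.843e+08 Pa, K = 6.755e-06.
Worn volume V = K·W·L/H = 6.755e-06 · 16.23 · 412.9 / 2.843e+08 = 1.592e-10 m³.
Depth of wear h = V/A = 1.592e-10 / 8.252e-05 = 1.930e-06 m.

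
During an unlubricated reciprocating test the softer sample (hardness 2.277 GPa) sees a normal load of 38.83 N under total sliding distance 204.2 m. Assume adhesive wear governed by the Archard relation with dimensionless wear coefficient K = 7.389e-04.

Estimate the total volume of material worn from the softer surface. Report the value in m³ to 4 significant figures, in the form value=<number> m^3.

value=2.573e-09 m^3

All arithmetic maintains full precision; displayed values are rounded, and a single final rounding: four significant digits.
Hardness H = 2.277 GPa = 2.277e+09 Pa.
In SI base units: W = 38.83 N, H = 2.277e+09 Pa, K = 7.389e-04.
By Archard's law, V = K·W·L/H = 7.389e-04 · 38.83 · 204.2 / 2.277e+09 = 2.573e-09 m³.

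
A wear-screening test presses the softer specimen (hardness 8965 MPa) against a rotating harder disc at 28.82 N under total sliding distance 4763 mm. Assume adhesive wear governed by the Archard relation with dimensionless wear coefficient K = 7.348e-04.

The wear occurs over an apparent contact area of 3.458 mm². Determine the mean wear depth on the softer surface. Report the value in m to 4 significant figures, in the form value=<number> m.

value=3.254e-06 m

Every step maintains full float precision — intermediate values appear rounded. Rounded once at the end: 4 significant digits.
Distance L = 4763 mm = 4.763 m.
Hardness H = 8965 MPa = 8.965e+09 Pa.
Contact area A = 3.458 mm² = 3.458e-06 m².
In SI base units: W = 28.82 N, H = 8.965e+09 Pa, K = 7.348e-04.
Wear volume V = K·W·L/H = 7.348e-04 · 28.82 · 4.763 / 8.965e+09 = 1.125e-11 m³.
Depth h = V/A = 1.125e-11 / 3.458e-06 = 3.254e-06 m.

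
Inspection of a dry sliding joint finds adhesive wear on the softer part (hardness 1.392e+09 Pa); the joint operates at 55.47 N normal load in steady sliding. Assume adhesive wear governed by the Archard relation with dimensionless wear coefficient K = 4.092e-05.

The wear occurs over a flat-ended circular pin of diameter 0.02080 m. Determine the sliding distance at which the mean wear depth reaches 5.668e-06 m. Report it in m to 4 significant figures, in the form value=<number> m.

value=1181 m

Intermediate values are shown rounded. All arithmetic holds exact precision — one last rounding, at four significant digits.
Convert: Contact area A = π·d²/4 = π·(0.02080 m)²/4 = 3.398e-04 m².
In SI base units: W = 55.47 N, H = 1.392e+09 Pa, K = 4.092e-05.
Limit volume V_lim = h_lim·A = 5.668e-06 · 3.398e-04 = 1.926e-09 m³.
Inverting, life L = V_lim·H/(K·W) = 1.926e-09 · 1.392e+09 / (4.092e-05 · 55.47) = 1181 m.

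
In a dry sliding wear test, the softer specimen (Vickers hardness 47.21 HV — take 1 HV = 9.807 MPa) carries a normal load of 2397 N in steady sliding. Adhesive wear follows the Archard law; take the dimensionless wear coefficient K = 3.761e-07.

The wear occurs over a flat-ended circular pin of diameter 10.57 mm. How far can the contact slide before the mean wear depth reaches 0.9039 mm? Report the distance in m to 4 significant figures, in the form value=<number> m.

value=4.073e+04 m

Intermediates appear rounded — the computation runs at full precision, and a single final rounding, at four significant figures.
Hardness H = 47.21 HV × 9.807 MPa/HV = 463.0 MPa = 4.630e+08 Pa.
Pin diameter d = 10.57 mm = 0.01057 m. Contact area A = π·d²/4 = π·(0.01057 m)²/4 = 8.775e-05 m².
Depth limit h_lim = 0.9039 mm = 9.039e-04 m.
In SI base units, W = 2397 N, H = 4.630e+08 Pa, K = 3.761e-07.
At the depth limit, V_lim = h_lim·A = 9.039e-04 · 8.775e-05 = 7.932e-08 m³.
So the life L = V_lim·H/(K·W) = 7.932e-08 · 4.630e+08 / (3.761e-07 · 2397) = 4.073e+04 m.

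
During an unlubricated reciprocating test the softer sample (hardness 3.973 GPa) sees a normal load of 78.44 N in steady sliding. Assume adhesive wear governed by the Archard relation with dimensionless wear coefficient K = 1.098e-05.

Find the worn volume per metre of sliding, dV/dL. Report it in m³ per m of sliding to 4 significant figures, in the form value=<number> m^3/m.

value=2.168e-13 m^3/m

Shown intermediates are rounded. Every step keeps full float precision — a lone final rounding, at four significant digits.
Convert: Hardness H = 3.973 GPa = 3.973e+09 Pa.
In SI base units, W = 78.44 N, H = 3.973e+09 Pa, K = 1.098e-05.
The wear rate dV/dL = K·W/H — distance-free: 1.098e-05 · 78.44 / 3.973e+09 = 2.168e-13 m³/m.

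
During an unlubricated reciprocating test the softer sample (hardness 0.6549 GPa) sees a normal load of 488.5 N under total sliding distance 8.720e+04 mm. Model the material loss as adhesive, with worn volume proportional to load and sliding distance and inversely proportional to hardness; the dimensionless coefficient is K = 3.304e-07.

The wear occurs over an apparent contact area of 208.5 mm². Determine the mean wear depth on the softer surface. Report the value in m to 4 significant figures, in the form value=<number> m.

Intermediate values are printed rounded — every step holds full precision, and rounded just once: 4 significant digits.
Convert: Path length L = 8.720e+04 mm = 87.20 m.
Convert: Hardness H = 0.6549 GPa = 6.549e+08 Pa.
Convert: Contact area A = 208.5 mm² = 2.085e-04 m².
In SI base units, W = 488.5 N, H = 6.549e+08 Pa, K = 3.304e-07.
By Archard's law, V = K·W·L/H = 3.304e-07 · 488.5 · 87.20 / 6.549e+08 = 2.149e-11 m³.
Average depth h = V/A = 2.149e-11 / 2.085e-04 = 1.031e-07 m.

value=1.031e-07 m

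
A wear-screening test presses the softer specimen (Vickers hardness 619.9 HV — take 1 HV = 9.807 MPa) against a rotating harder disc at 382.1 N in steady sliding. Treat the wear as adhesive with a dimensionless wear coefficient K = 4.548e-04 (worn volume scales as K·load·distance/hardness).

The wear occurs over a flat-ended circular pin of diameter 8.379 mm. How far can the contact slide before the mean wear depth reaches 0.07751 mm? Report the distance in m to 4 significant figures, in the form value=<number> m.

value=149.5 m

Printed values are rounded. The computation keeps full precision. Rounded once at the end: four significant figures.
Convert: Hardness H = 619.9 HV × 9.807 MPa/HV = 6079 MPa = 6.079e+09 Pa.
Convert: Pin diameter d = 8.379 mm = 0.008379 m. Contact area A = π·d²/4 = π·(0.008379 m)²/4 = 5.514e-05 m².
Convert: Depth limit h_lim = 0.07751 mm = 7.751e-05 m.
Restated in SI base units: W = 382.1 N, H = 6.079e+09 Pa, K = 4.548e-04.
Permissible volume V_lim = h_lim·A = 7.751e-05 · 5.514e-05 = 4.274e-09 m³.
Inverting, life L = V_lim·H/(K·W) = 4.274e-09 · 6.079e+09 / (4.548e-04 · 382.1) = 149.5 m.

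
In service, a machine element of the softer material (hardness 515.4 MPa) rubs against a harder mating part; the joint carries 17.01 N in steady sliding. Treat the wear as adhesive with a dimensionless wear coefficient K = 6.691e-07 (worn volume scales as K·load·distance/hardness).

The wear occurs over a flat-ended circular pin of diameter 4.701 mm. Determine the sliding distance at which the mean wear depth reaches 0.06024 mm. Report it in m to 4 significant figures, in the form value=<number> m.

value=4.735e+04 m

Intermediate values are displayed rounded; each operation keeps full float precision. Rounded just once to four significant digits.
Convert: Hardness H = 515.4 MPa = 5.154e+08 Pa.
Convert: Pin diameter d = 4.701 mm = 0.004701 m. Contact area A = π·d²/4 = π·(0.004701 m)²/4 = 1.736e-05 m².
Convert: Depth limit h_lim = 0.06024 mm = 6.024e-05 m.
In SI base units, W = 17.01 N, H = 5.154e+08 Pa, K = 6.691e-07.
Limit volume V_lim = h_lim·A = 6.024e-05 · 1.736e-05 = 1.046e-09 m³.
Thus life L = V_lim·H/(K·W) = 1.046e-09 · 5.154e+08 / (6.691e-07 · 17.01) = 4.735e+04 m.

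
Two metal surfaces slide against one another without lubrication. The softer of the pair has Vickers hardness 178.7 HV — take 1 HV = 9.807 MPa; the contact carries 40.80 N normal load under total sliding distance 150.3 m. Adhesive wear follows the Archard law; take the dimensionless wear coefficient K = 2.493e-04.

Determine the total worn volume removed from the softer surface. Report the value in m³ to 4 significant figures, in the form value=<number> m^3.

value=8.723e-10 m^3

The intermediates appear rounded — the algebra keeps full precision, and one last rounding to four significant digits.
Hardness H = 178.7 HV × 9.807 MPa/HV = 1753 MPa = 1.753e+09 Pa.
As SI base values: W = 40.80 N, H = 1.753e+09 Pa, K = 2.493e-04.
The Archard volume V = K·W·L/H = 2.493e-04 · 40.80 · 150.3 / 1.753e+09 = 8.723e-10 m³.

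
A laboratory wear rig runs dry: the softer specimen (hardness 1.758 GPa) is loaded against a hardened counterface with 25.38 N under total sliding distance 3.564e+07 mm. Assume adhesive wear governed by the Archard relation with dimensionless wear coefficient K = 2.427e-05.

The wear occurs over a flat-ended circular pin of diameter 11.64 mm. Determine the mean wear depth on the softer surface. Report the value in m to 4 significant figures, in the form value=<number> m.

value=1.174e-04 m

Shown intermediates are rounded. All working math keeps exact precision. Rounded once at the end, at four significant figures.
Path length L = 3.564e+07 mm = 3.564e+04 m.
Hardness H = 1.758 GPa = 1.758e+09 Pa.
Pin diameter d = 11.64 mm = 0.01164 m. Contact area A = π·d²/4 = π·(0.01164 m)²/4 = 1.064e-04 m².
Restated in SI base units: W = 25.38 N, H = 1.758e+09 Pa, K = 2.427e-05.
The Archard volume V = K·W·L/H = 2.427e-05 · 25.38 · 3.564e+04 / 1.758e+09 = 1.249e-08 m³.
Mean wear depth h = V/A = 1.249e-08 / 1.064e-04 = 1.174e-04 m.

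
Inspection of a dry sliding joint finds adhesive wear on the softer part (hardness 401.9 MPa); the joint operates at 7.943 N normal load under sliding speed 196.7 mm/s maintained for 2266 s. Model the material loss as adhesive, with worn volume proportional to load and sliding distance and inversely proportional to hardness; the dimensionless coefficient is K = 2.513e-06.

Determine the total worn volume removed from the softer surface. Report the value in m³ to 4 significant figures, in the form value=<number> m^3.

value=2.214e-11 m^3

Each operation runs at full precision — the intermediates are printed rounded; one last rounding to 4 significant figures.
Convert: Sliding speed v = 196.7 mm/s = 0.1967 m/s. Distance L = v·t = 0.1967 m/s × 2266 s = 445.7 m.
Convert: Hardness H = 401.9 MPa = 4.019e+08 Pa.
Expressed in SI base units: W = 7.943 N, H = 4.019e+08 Pa, K = 2.513e-06.
Archard relation: V = K·W·L/H = 2.513e-06 · 7.943 · 445.7 / 4.019e+08 = 2.214e-11 m³.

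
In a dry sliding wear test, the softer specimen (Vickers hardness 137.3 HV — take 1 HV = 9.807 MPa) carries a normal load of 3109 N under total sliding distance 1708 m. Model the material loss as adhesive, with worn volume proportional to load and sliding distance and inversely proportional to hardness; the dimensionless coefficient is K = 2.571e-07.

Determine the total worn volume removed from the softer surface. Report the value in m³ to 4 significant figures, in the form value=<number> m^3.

value=1.014e-09 m^3

The algebra holds exact precision. Intermediates are shown rounded, and a single final rounding to 4 significant figures.
Convert: Hardness H = 137.3 HV × 9.807 MPa/HV = 1347 MPa = 1.347e+09 Pa.
Collected in SI base units: W = 3109 N, H = 1.347e+09 Pa, K = 2.571e-07.
Apply Archard: V = K·W·L/H = 2.571e-07 · 3109 · 1708 / 1.347e+09 = 1.014e-09 m³.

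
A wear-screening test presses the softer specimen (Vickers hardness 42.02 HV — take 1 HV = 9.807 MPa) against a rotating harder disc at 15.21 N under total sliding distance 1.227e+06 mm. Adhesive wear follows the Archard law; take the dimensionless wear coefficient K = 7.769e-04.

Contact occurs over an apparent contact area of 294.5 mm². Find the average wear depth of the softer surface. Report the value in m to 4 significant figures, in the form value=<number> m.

The intermediates are shown rounded — the computation keeps full precision. Rounded just once: 4 significant figures.
Distance L = 1.227e+06 mm = 1227 m.
Hardness H = 42.02 HV × 9.807 MPa/HV = 412.1 MPa = 4.121e+08 Pa.
Contact area A = 294.5 mm² = 2.945e-04 m².
Restated in SI base units: W = 15.21 N, H = 4.121e+08 Pa, K = 7.769e-04.
Archard volume V = K·W·L/H = 7.769e-04 · 15.21 · 1227 / 4.121e+08 = 3.518e-08 m³.
Depth of wear h = V/A = 3.518e-08 / 2.945e-04 = 1.195e-04 m.

value=1.195e-04 m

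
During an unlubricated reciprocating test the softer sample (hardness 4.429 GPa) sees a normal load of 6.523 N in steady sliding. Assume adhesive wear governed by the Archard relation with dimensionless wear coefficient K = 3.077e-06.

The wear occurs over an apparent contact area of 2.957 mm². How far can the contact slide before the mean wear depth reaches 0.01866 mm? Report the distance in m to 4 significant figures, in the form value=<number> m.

value=1.218e+04 m

The intermediates are printed rounded, and every step maintains full float precision — rounded just once to 4 significant figures.
Convert: Hardness H = 4.429 GPa = 4.429e+09 Pa.
Convert: Contact area A = 2.957 mm² = 2.957e-06 m².
Convert: Depth limit h_lim = 0.01866 mm = 1.866e-05 m.
Restated in SI base units: W = 6.523 N, H = 4.429e+09 Pa, K = 3.077e-06.
Allowed volume V_lim = h_lim·A = 1.866e-05 · 2.957e-06 = 5.518e-11 m³.
Thus life L = V_lim·H/(K·W) = 5.518e-11 · 4.429e+09 / (3.077e-06 · 6.523) = 1.218e+04 m.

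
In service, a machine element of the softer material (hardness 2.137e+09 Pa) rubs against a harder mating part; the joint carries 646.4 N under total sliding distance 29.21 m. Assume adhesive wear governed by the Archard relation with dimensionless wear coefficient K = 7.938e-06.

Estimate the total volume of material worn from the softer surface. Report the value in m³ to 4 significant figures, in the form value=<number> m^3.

value=7.014e-11 m^3

The intermediates are displayed rounded, and every step maintains full float precision; rounded once at the end, at four significant digits.
As SI base values: W = 646.4 N, H = 2.137e+09 Pa, K = 7.938e-06.
Apply Archard: V = K·W·L/H = 7.938e-06 · 646.4 · 29.21 / 2.137e+09 = 7.014e-11 m³.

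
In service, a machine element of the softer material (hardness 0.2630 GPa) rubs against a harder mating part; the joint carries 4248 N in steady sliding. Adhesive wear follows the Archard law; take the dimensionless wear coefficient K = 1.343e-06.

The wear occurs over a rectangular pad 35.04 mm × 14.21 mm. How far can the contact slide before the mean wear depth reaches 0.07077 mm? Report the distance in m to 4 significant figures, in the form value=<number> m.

value=1624 m

Intermediate values appear rounded. All arithmetic carries full float precision; one last rounding to 4 significant figures.
Convert: Hardness H = 0.2630 GPa = 2.630e+08 Pa.
Convert: Pad sides 35.04 mm × 14.21 mm = 0.03504 m × 0.01421 m. Contact area A = 0.03504 m × 0.01421 m = 4.979e-04 m².
Convert: Depth limit h_lim = 0.07077 mm = 7.077e-05 m.
Collected in SI base units: W = 4248 N, H = 2.630e+08 Pa, K = 1.343e-06.
Wearable volume V_lim = h_lim·A = 7.077e-05 · 4.979e-04 = 3.524e-08 m³.
Inverting, life L = V_lim·H/(K·W) = 3.524e-08 · 2.630e+08 / (1.343e-06 · 4248) = 1624 m.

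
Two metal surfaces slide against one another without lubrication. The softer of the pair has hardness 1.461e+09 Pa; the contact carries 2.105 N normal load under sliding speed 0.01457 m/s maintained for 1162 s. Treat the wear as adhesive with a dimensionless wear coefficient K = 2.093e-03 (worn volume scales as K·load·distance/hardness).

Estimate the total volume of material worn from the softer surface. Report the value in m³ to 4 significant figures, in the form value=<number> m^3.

value=5.105e-11 m^3

Intermediate values are shown rounded, and all arithmetic runs at full float precision, and one last rounding, at 4 significant digits.
Sliding distance L = v·t = 0.01457 m/s × 1162 s = 16.93 m.
As SI base values: W = 2.105 N, H = 1.461e+09 Pa, K = 2.093e-03.
Volume removed: V = K·W·L/H = 2.093e-03 · 2.105 · 16.93 / 1.461e+09 = 5.105e-11 m³.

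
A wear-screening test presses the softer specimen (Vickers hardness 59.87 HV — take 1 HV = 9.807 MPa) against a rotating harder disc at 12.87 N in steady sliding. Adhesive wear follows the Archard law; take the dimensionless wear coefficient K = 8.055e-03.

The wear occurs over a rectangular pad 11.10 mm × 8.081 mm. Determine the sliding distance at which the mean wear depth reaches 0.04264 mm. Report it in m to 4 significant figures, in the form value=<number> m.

value=21.66 m

All working math maintains full precision. Intermediates are shown rounded. Rounded once at the end, at 4 significant digits.
Convert: Hardness H = 59.87 HV × 9.807 MPa/HV = 587.1 MPa = 5.871e+08 Pa.
Convert: Pad sides 11.10 mm × 8.081 mm = 0.01110 m × 0.008081 m. Contact area A = 0.01110 m × 0.008081 m = 8.970e-05 m².
Convert: Depth limit h_lim = 0.04264 mm = 4.264e-05 m.
Restated in SI base units: W = 12.87 N, H = 5.871e+08 Pa, K = 8.055e-03.
Limit volume V_lim = h_lim·A = 4.264e-05 · 8.970e-05 = 3.825e-09 m³.
Thus life L = V_lim·H/(K·W) = 3.825e-09 · 5.871e+08 / (8.055e-03 · 12.87) = 21.66 m.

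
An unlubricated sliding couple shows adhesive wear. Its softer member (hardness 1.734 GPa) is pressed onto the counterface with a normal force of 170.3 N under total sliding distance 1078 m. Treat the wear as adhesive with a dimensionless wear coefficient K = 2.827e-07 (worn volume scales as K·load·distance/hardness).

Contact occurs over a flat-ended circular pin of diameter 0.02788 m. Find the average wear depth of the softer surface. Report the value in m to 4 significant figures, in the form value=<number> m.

Intermediates appear rounded, and the computation keeps full precision; rounded just once: 4 significant digits.
Convert: Hardness H = 1.734 GPa = 1.734e+09 Pa.
Convert: Contact area A = π·d²/4 = π·(0.02788 m)²/4 = 6.105e-04 m².
In SI base units, W = 170.3 N, H = 1.734e+09 Pa, K = 2.827e-07.
By Archard's law, V = K·W·L/H = 2.827e-07 · 170.3 · 1078 / 1.734e+09 = 2.993e-11 m³.
Depth of wear h = V/A = 2.993e-11 / 6.105e-04 = 4.903e-08 m.

value=4.903e-08 m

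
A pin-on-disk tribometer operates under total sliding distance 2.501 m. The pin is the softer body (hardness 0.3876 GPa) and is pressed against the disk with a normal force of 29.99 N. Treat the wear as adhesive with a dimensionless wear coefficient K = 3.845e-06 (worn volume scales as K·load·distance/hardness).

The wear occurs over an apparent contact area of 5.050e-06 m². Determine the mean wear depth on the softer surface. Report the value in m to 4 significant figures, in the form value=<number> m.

The intermediates appear rounded; each operation maintains exact precision; a lone final rounding to four significant digits.
Hardness H = 0.3876 GPa = 3.876e+08 Pa.
Collected in SI base units: W = 29.99 N, H = 3.876e+08 Pa, K = 3.845e-06.
Worn volume V = K·W·L/H = 3.845e-06 · 29.99 · 2.501 / 3.876e+08 = 7.441e-13 m³.
Average depth h = V/A = 7.441e-13 / 5.050e-06 = 1.473e-07 m.

value=1.473e-07 m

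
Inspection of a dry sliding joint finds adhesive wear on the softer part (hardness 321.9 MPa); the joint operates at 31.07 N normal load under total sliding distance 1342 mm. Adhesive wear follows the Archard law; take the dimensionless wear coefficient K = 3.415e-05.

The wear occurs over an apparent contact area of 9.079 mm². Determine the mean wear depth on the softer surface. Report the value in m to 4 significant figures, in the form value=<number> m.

Intermediate values are printed rounded; the algebra keeps exact precision; a single final rounding to four significant figures.
Convert: Path length L = 1342 mm = 1.342 m.
Convert: Hardness H = 321.9 MPa = 3.219e+08 Pa.
Convert: Contact area A = 9.079 mm² = 9.079e-06 m².
Restated in SI base units: W = 31.07 N, H = 3.219e+08 Pa, K = 3.415e-05.
Archard relation: V = K·W·L/H = 3.415e-05 · 31.07 · 1.342 / 3.219e+08 = 4.423e-12 m³.
Mean wear depth h = V/A = 4.423e-12 / 9.079e-06 = 4.872e-07 m.

value=4.872e-07 m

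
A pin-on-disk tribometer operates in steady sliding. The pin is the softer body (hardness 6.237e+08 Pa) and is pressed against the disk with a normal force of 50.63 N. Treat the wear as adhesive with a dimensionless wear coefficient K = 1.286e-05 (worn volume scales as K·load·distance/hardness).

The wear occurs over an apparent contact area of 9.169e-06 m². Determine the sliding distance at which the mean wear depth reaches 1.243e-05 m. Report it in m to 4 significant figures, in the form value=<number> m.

value=109.2 m

Printed values are rounded, and the computation maintains full precision. Rounded once at the end: 4 significant figures.
Restated in SI base units: W = 50.63 N, H = 6.237e+08 Pa, K = 1.286e-05.
At the depth limit, V_lim = h_lim·A = 1.243e-05 · 9.169e-06 = 1.140e-10 m³.
Life L = V_lim·H/(K·W) = 1.140e-10 · 6.237e+08 / (1.286e-05 · 50.63) = 109.2 m.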